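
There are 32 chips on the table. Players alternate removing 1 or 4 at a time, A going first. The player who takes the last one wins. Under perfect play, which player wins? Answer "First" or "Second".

i:   0  1  2  3  4  5  6  7  8  9 10 11 12 13 14 15 16 17 18 19 20 21 22 23 24 25 26 27 28 29 30 31 32
     L  W  L  W  W  L  W  L  W  W  L  W  L  W  W  L  W  L  W  W  L  W  L  W  W  L  W  L  W  W  L  W  L
Position 32 is L, so the second player wins.

Second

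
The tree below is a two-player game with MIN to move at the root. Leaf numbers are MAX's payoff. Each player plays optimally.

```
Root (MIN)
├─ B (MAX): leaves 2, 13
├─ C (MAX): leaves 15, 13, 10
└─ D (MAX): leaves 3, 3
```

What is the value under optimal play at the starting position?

B (MAX): max(2, 13) = 13
C (MAX): max(15, 13, 10) = 15
D (MAX): max(3, 3) = 3
Root (MIN): min(13, 15, 3) = 3

3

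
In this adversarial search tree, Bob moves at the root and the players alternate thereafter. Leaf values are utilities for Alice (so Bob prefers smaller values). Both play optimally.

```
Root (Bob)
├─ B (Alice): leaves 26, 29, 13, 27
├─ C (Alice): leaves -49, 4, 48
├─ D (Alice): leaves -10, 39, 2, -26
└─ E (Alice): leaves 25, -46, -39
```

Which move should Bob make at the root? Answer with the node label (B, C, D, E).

E

B (Alice): max(26, 29, 13, 27) = 29
C (Alice): max(-49, 4, 48) = 48
D (Alice): max(-10, 39, 2, -26) = 39
E (Alice): max(25, -46, -39) = 25
Root (Bob): min(29, 48, 39, 25) = 25
Bob picks the child with the lowest value: E (value 25).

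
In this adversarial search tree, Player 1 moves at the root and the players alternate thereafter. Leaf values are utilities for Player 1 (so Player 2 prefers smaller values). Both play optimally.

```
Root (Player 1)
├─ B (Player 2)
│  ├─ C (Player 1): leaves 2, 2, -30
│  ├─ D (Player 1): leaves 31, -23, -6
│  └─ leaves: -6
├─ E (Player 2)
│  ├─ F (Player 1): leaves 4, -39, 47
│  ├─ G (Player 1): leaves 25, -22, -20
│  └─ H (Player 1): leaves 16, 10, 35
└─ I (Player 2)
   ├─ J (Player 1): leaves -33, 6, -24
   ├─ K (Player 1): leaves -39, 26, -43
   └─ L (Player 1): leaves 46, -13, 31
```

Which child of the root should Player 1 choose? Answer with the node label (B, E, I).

C (Player 1): max(2, 2, -30) = 2
D (Player 1): max(31, -23, -6) = 31
B (Player 2): min(2, 31, -6) = -6
F (Player 1): max(4, -39, 47) = 47
G (Player 1): max(25, -22, -20) = 25
H (Player 1): max(16, 10, 35) = 35
E (Player 2): min(47, 25, 35) = 25
J (Player 1): max(-33, 6, -24) = 6
K (Player 1): max(-39, 26, -43) = 26
L (Player 1): max(46, -13, 31) = 46
I (Player 2): min(6, 26, 46) = 6
Root (Player 1): max(-6, 25, 6) = 25
Player 1 picks the child with the highest value: E (value 25).

E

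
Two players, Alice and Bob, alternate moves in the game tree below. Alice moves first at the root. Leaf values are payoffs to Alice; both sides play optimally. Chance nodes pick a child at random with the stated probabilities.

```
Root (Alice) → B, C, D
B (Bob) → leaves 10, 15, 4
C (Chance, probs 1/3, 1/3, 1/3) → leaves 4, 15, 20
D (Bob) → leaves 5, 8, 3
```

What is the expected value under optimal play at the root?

13

B (Bob): min(10, 15, 4) = 4
C (Chance): 1/3·4 + 1/3·15 + 1/3·20 = 13
D (Bob): min(5, 8, 3) = 3
Root (Alice): max(4, 13, 3) = 13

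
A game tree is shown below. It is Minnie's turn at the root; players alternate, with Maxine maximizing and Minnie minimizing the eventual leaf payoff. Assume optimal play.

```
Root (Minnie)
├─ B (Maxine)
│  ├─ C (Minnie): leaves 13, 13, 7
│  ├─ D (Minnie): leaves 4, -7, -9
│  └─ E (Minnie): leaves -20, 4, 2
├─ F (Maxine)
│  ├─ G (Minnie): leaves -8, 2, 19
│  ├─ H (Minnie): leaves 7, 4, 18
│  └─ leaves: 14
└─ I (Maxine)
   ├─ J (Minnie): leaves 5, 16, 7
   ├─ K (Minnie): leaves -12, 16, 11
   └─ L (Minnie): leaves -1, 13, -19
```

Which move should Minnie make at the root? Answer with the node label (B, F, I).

C (Minnie): min(13, 13, 7) = 7
D (Minnie): min(4, -7, -9) = -9
E (Minnie): min(-20, 4, 2) = -20
B (Maxine): max(7, -9, -20) = 7
G (Minnie): min(-8, 2, 19) = -8
H (Minnie): min(7, 4, 18) = 4
F (Maxine): max(-8, 4, 14) = 14
J (Minnie): min(5, 16, 7) = 5
K (Minnie): min(-12, 16, 11) = -12
L (Minnie): min(-1, 13, -19) = -19
I (Maxine): max(5, -12, -19) = 5
Root (Minnie): min(7, 14, 5) = 5
Minnie picks the child with the lowest value: I (value 5).

I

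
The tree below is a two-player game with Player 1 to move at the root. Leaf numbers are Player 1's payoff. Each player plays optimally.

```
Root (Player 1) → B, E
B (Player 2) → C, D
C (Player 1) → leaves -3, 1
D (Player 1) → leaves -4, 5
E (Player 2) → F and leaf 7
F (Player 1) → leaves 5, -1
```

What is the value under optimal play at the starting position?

5

C (Player 1): max(-3, 1) = 1
D (Player 1): max(-4, 5) = 5
B (Player 2): min(1, 5) = 1
F (Player 1): max(5, -1) = 5
E (Player 2): min(5, 7) = 5
Root (Player 1): max(1, 5) = 5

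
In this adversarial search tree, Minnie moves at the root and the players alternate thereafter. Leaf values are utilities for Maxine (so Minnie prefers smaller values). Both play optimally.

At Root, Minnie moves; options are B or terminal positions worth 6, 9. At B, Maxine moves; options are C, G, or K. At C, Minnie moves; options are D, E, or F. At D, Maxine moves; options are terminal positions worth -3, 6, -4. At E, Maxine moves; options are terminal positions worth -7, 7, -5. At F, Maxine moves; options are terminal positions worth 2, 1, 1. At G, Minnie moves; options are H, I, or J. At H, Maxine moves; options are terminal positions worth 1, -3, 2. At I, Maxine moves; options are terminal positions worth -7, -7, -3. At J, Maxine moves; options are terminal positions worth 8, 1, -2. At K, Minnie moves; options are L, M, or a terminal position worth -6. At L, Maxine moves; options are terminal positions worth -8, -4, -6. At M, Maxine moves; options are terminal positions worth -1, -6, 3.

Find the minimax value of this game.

2

D (Maxine): max(-3, 6, -4) = 6
E (Maxine): max(-7, 7, -5) = 7
F (Maxine): max(2, 1, 1) = 2
C (Minnie): min(6, 7, 2) = 2
H (Maxine): max(1, -3, 2) = 2
I (Maxine): max(-7, -7, -3) = -3
J (Maxine): max(8, 1, -2) = 8
G (Minnie): min(2, -3, 8) = -3
L (Maxine): max(-8, -4, -6) = -4
M (Maxine): max(-1, -6, 3) = 3
K (Minnie): min(-4, 3, -6) = -6
B (Maxine): max(2, -3, -6) = 2
Root (Minnie): min(2, 6, 9) = 2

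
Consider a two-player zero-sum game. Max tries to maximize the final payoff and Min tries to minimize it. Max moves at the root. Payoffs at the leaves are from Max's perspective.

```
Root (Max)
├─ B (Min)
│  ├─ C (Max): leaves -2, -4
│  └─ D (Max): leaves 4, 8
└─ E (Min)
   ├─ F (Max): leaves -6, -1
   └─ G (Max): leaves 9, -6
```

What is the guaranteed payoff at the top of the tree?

-1

C (Max): max(-2, -4) = -2
D (Max): max(4, 8) = 8
B (Min): min(-2, 8) = -2
F (Max): max(-6, -1) = -1
G (Max): max(9, -6) = 9
E (Min): min(-1, 9) = -1
Root (Max): max(-2, -1) = -1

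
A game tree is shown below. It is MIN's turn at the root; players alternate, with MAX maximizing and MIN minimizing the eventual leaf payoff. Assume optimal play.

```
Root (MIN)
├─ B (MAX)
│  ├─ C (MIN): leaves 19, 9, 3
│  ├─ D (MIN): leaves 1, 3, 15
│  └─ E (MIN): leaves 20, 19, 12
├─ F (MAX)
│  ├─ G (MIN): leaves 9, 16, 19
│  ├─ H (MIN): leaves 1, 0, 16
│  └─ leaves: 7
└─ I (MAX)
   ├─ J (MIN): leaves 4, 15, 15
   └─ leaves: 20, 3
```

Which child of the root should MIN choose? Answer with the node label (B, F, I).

F

C (MIN): min(19, 9, 3) = 3
D (MIN): min(1, 3, 15) = 1
E (MIN): min(20, 19, 12) = 12
B (MAX): max(3, 1, 12) = 12
G (MIN): min(9, 16, 19) = 9
H (MIN): min(1, 0, 16) = 0
F (MAX): max(9, 0, 7) = 9
J (MIN): min(4, 15, 15) = 4
I (MAX): max(4, 20, 3) = 20
Root (MIN): min(12, 9, 20) = 9
MIN picks the child with the lowest value: F (value 9).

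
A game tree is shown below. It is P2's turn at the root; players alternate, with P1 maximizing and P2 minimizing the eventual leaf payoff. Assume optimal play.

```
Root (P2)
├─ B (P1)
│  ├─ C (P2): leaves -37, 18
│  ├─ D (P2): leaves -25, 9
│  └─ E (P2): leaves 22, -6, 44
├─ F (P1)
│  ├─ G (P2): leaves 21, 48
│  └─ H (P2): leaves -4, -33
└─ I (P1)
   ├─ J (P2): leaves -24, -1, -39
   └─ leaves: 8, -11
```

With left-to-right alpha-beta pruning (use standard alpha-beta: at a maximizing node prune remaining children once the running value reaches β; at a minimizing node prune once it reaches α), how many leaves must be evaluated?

13

C [α=-∞,β=+∞]: v=-37
D [α=-37,β=+∞]: v=-25
E [α=-25,β=+∞]: v=-6
B [α=-∞,β=+∞]: v=-6
G [α=-∞,β=-6]: v=21
F [α=-∞,β=-6]: v=21 after child 1 ≥ β → β-cutoff, skip 1
J [α=-∞,β=-6]: v=-39
I [α=-∞,β=-6]: v=8 after child 2 ≥ β → β-cutoff, skip 1
Root [α=-∞,β=+∞]: v=-6
Leaves evaluated: 13 of 16.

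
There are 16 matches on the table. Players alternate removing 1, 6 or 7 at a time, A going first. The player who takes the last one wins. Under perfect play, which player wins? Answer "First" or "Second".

Second

Positions where the player to move wins (W) vs loses (L):
i:   0  1  2  3  4  5  6  7  8  9 10 11 12 13 14 15 16
     L  W  L  W  L  W  W  W  W  W  W  W  L  W  L  W  L
Position 16 is L, so the second player wins.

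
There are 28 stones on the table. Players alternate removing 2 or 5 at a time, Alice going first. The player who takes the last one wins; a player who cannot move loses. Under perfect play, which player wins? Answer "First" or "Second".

Second

Positions where the player to move wins (W) vs loses (L):
i:   0  1  2  3  4  5  6  7  8  9 10 11 12 13 14 15 16 17 18 19 20 21 22 23 24 25 26 27 28
     L  L  W  W  L  W  W  L  L  W  W  L  W  W  L  L  W  W  L  W  W  L  L  W  W  L  W  W  L
Position 28 is L, so the second player wins.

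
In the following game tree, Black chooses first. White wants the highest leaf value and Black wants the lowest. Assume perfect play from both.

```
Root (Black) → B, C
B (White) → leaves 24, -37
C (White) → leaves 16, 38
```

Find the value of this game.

B (White): max(24, -37) = 24
C (White): max(16, 38) = 38
Root (Black): min(24, 38) = 24

24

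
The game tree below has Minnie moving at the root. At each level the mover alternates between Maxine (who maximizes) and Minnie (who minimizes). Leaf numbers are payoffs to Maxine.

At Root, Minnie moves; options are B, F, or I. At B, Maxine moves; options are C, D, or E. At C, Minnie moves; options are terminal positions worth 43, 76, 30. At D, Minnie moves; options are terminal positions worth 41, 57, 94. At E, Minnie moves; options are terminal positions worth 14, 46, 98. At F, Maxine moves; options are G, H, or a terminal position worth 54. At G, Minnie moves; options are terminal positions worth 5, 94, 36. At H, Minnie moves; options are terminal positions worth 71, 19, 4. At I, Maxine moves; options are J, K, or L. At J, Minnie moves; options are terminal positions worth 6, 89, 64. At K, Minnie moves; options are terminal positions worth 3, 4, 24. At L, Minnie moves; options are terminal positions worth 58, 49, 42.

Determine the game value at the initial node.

41

C (Minnie): min(43, 76, 30) = 30
D (Minnie): min(41, 57, 94) = 41
E (Minnie): min(14, 46, 98) = 14
B (Maxine): max(30, 41, 14) = 41
G (Minnie): min(5, 94, 36) = 5
H (Minnie): min(71, 19, 4) = 4
F (Maxine): max(5, 4, 54) = 54
J (Minnie): min(6, 89, 64) = 6
K (Minnie): min(3, 4, 24) = 3
L (Minnie): min(58, 49, 42) = 42
I (Maxine): max(6, 3, 42) = 42
Root (Minnie): min(41, 54, 42) = 41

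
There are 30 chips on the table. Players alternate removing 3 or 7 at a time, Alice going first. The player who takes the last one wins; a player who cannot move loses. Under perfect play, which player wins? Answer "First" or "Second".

W/L table (W = player to move can force a win):
i:   0  1  2  3  4  5  6  7  8  9 10 11 12 13 14 15 16 17 18 19 20 21 22 23 24 25 26 27 28 29 30
     L  L  L  W  W  W  L  W  W  W  L  L  L  W  W  W  L  W  W  W  L  L  L  W  W  W  L  W  W  W  L
Position 30 is L, so the second player wins.

Second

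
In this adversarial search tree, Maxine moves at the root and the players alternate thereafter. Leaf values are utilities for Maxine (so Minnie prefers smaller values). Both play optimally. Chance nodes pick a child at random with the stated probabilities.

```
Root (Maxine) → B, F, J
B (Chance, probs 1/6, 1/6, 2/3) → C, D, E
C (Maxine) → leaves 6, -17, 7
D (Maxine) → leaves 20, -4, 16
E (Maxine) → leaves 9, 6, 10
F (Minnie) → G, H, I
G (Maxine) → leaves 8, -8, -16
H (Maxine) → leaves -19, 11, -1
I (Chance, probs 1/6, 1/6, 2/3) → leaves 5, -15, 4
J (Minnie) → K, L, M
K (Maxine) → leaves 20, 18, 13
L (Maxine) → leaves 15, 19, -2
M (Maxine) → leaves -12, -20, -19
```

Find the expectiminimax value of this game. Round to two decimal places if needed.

C (Maxine): max(6, -17, 7) = 7
D (Maxine): max(20, -4, 16) = 20
E (Maxine): max(9, 6, 10) = 10
B (Chance): 1/6·7 + 1/6·20 + 2/3·10 = 11.17
G (Maxine): max(8, -8, -16) = 8
H (Maxine): max(-19, 11, -1) = 11
I (Chance): 1/6·5 + 1/6·-15 + 2/3·4 = 1
F (Minnie): min(8, 11, 1) = 1
K (Maxine): max(20, 18, 13) = 20
L (Maxine): max(15, 19, -2) = 19
M (Maxine): max(-12, -20, -19) = -12
J (Minnie): min(20, 19, -12) = -12
Root (Maxine): max(11.17, 1, -12) = 11.17

11.17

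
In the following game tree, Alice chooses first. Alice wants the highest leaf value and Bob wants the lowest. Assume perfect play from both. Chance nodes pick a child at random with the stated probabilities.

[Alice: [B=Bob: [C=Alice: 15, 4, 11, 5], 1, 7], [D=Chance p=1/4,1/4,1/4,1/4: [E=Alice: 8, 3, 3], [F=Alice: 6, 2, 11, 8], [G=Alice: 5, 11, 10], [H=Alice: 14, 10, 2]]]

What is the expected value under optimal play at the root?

11

C (Alice): max(15, 4, 11, 5) = 15
B (Bob): min(15, 1, 7) = 1
E (Alice): max(8, 3, 3) = 8
F (Alice): max(6, 2, 11, 8) = 11
G (Alice): max(5, 11, 10) = 11
H (Alice): max(14, 10, 2) = 14
D (Chance): 1/4·8 + 1/4·11 + 1/4·11 + 1/4·14 = 11
Root (Alice): max(1, 11) = 11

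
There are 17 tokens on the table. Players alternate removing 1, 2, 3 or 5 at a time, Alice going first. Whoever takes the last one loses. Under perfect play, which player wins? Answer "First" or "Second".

Second

W/L table (W = player to move can force a win):
i:   0  1  2  3  4  5  6  7  8  9 10 11 12 13 14 15 16 17
     W  L  W  W  W  L  W  W  W  L  W  W  W  L  W  W  W  L
Position 17 is L, so the second player wins.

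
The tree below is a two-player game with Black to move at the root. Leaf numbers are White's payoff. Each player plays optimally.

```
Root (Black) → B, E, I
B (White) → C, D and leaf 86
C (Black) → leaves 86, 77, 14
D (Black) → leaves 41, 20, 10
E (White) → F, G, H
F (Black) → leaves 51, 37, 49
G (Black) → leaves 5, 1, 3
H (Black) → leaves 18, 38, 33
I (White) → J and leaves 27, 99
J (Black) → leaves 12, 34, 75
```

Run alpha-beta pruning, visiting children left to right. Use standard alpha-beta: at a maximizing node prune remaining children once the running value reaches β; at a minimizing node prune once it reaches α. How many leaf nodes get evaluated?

17

C [α=-∞,β=+∞]: v=14
D [α=14,β=+∞]: v=10
B [α=-∞,β=+∞]: v=86
F [α=-∞,β=86]: v=37
G [α=37,β=86]: v=5 after child 1 ≤ α → α-cutoff, skip 2
H [α=37,β=86]: v=18 after child 1 ≤ α → α-cutoff, skip 2
E [α=-∞,β=86]: v=37
J [α=-∞,β=37]: v=12
I [α=-∞,β=37]: v=99
Root [α=-∞,β=+∞]: v=37
Leaves evaluated: 17 of 21.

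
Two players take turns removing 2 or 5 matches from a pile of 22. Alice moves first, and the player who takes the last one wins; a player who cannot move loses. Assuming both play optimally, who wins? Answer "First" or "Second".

Second

Positions where the player to move wins (W) vs loses (L):
i:   0  1  2  3  4  5  6  7  8  9 10 11 12 13 14 15 16 17 18 19 20 21 22
     L  L  W  W  L  W  W  L  L  W  W  L  W  W  L  L  W  W  L  W  W  L  L
Position 22 is L, so the second player wins.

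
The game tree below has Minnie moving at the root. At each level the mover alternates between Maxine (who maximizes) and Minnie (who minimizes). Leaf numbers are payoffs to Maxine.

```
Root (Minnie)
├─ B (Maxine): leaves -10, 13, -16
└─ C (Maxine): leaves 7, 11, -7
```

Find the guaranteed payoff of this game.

B (Maxine): max(-10, 13, -16) = 13
C (Maxine): max(7, 11, -7) = 11
Root (Minnie): min(13, 11) = 11

11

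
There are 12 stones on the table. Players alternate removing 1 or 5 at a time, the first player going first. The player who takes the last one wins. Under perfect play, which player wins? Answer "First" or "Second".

Second

Mark each pile size as W (mover wins) or L (mover loses):
i:   0  1  2  3  4  5  6  7  8  9 10 11 12
     L  W  L  W  L  W  L  W  L  W  L  W  L
Position 12 is L, so the second player wins.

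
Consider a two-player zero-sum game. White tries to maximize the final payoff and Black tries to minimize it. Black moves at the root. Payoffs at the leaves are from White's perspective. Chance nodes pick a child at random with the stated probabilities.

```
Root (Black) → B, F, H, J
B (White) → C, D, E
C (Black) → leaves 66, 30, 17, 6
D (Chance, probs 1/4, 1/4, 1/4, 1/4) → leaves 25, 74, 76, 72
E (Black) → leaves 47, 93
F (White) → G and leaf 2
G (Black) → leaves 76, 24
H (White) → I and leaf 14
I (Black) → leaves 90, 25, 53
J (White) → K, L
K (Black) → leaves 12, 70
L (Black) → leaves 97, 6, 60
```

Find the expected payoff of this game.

12

C (Black): min(66, 30, 17, 6) = 6
D (Chance): 1/4·25 + 1/4·74 + 1/4·76 + 1/4·72 = 61.75
E (Black): min(47, 93) = 47
B (White): max(6, 61.75, 47) = 61.75
G (Black): min(76, 24) = 24
F (White): max(24, 2) = 24
I (Black): min(90, 25, 53) = 25
H (White): max(25, 14) = 25
K (Black): min(12, 70) = 12
L (Black): min(97, 6, 60) = 6
J (White): max(12, 6) = 12
Root (Black): min(61.75, 24, 25, 12) = 12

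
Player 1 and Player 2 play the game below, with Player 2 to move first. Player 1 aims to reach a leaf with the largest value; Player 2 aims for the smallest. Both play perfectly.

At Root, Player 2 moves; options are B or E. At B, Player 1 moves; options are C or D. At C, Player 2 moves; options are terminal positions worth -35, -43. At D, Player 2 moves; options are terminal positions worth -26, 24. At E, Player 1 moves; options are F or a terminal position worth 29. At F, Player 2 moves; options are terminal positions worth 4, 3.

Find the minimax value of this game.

C (Player 2): min(-35, -43) = -43
D (Player 2): min(-26, 24) = -26
B (Player 1): max(-43, -26) = -26
F (Player 2): min(4, 3) = 3
E (Player 1): max(3, 29) = 29
Root (Player 2): min(-26, 29) = -26

-26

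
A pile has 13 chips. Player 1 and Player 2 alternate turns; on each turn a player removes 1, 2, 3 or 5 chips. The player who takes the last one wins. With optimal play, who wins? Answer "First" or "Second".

W/L table (W = player to move can force a win):
i:   0  1  2  3  4  5  6  7  8  9 10 11 12 13
     L  W  W  W  L  W  W  W  L  W  W  W  L  W
Position 13 is W, so the first player wins.

First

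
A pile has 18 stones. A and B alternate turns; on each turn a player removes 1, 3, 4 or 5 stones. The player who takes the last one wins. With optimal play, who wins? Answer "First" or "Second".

Compute winning (W) and losing (L) positions by backward induction:
i:   0  1  2  3  4  5  6  7  8  9 10 11 12 13 14 15 16 17 18
     L  W  L  W  W  W  W  W  L  W  L  W  W  W  W  W  L  W  L
Position 18 is L, so the second player wins.

Second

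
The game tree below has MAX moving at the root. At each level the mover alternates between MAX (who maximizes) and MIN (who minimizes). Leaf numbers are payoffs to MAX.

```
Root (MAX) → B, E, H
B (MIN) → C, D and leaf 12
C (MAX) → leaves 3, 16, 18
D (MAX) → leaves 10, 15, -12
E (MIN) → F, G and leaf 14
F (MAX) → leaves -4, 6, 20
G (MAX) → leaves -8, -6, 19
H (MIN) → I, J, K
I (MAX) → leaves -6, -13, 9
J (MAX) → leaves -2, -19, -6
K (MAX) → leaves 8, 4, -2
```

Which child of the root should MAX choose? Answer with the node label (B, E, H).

C (MAX): max(3, 16, 18) = 18
D (MAX): max(10, 15, -12) = 15
B (MIN): min(18, 15, 12) = 12
F (MAX): max(-4, 6, 20) = 20
G (MAX): max(-8, -6, 19) = 19
E (MIN): min(20, 19, 14) = 14
I (MAX): max(-6, -13, 9) = 9
J (MAX): max(-2, -19, -6) = -2
K (MAX): max(8, 4, -2) = 8
H (MIN): min(9, -2, 8) = -2
Root (MAX): max(12, 14, -2) = 14
MAX picks the child with the highest value: E (value 14).

E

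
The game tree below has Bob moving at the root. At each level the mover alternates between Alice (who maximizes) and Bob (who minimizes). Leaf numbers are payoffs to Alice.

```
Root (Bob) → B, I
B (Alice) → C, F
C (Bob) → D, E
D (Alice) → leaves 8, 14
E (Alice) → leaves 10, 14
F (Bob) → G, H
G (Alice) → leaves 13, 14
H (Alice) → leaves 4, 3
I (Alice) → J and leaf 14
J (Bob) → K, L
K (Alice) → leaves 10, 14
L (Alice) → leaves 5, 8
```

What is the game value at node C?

D: max(8, 14) = 14
E: max(10, 14) = 14
C: min(14, 14) = 14

14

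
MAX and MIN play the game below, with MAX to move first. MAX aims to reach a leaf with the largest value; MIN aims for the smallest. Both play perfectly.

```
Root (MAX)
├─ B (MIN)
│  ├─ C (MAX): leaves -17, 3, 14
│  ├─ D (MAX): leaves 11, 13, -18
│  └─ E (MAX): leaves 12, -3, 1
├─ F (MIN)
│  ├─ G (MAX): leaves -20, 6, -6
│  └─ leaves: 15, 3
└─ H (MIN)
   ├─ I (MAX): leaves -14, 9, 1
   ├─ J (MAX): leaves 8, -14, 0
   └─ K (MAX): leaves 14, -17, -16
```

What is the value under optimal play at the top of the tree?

C (MAX): max(-17, 3, 14) = 14
D (MAX): max(11, 13, -18) = 13
E (MAX): max(12, -3, 1) = 12
B (MIN): min(14, 13, 12) = 12
G (MAX): max(-20, 6, -6) = 6
F (MIN): min(6, 15, 3) = 3
I (MAX): max(-14, 9, 1) = 9
J (MAX): max(8, -14, 0) = 8
K (MAX): max(14, -17, -16) = 14
H (MIN): min(9, 8, 14) = 8
Root (MAX): max(12, 3, 8) = 12

12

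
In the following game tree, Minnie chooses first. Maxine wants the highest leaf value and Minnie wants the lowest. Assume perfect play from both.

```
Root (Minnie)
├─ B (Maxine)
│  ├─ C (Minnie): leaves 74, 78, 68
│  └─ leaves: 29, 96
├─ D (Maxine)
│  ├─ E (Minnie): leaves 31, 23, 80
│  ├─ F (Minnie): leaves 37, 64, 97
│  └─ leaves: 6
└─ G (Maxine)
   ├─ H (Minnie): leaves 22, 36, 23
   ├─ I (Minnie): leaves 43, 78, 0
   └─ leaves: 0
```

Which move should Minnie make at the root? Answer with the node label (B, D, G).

C (Minnie): min(74, 78, 68) = 68
B (Maxine): max(68, 29, 96) = 96
E (Minnie): min(31, 23, 80) = 23
F (Minnie): min(37, 64, 97) = 37
D (Maxine): max(23, 37, 6) = 37
H (Minnie): min(22, 36, 23) = 22
I (Minnie): min(43, 78, 0) = 0
G (Maxine): max(22, 0, 0) = 22
Root (Minnie): min(96, 37, 22) = 22
Minnie picks the child with the lowest value: G (value 22).

G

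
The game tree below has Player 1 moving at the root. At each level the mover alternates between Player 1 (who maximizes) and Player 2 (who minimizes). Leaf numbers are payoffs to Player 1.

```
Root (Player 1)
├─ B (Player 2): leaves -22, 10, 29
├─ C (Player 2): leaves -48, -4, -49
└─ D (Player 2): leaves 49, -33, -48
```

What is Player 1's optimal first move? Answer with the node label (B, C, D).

B

B (Player 2): min(-22, 10, 29) = -22
C (Player 2): min(-48, -4, -49) = -49
D (Player 2): min(49, -33, -48) = -48
Root (Player 1): max(-22, -49, -48) = -22
Player 1 picks the child with the highest value: B (value -22).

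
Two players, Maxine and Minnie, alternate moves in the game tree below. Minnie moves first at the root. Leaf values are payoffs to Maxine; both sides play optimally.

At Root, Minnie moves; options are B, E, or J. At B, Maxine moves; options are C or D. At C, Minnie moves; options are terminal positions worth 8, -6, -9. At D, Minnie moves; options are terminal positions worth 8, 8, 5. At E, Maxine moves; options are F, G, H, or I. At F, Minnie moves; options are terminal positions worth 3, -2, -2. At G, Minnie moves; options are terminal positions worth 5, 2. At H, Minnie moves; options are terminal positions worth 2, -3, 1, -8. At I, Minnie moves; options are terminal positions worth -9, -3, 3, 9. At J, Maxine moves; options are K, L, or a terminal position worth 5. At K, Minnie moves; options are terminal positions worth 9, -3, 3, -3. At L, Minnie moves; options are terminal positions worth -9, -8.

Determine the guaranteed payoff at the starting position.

2

C (Minnie): min(8, -6, -9) = -9
D (Minnie): min(8, 8, 5) = 5
B (Maxine): max(-9, 5) = 5
F (Minnie): min(3, -2, -2) = -2
G (Minnie): min(5, 2) = 2
H (Minnie): min(2, -3, 1, -8) = -8
I (Minnie): min(-9, -3, 3, 9) = -9
E (Maxine): max(-2, 2, -8, -9) = 2
K (Minnie): min(9, -3, 3, -3) = -3
L (Minnie): min(-9, -8) = -9
J (Maxine): max(-3, -9, 5) = 5
Root (Minnie): min(5, 2, 5) = 2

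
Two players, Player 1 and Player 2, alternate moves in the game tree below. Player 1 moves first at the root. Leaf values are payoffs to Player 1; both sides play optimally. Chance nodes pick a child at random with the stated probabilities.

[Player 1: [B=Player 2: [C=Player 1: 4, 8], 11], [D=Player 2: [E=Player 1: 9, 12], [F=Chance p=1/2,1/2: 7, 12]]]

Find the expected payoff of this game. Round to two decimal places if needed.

C (Player 1): max(4, 8) = 8
B (Player 2): min(8, 11) = 8
E (Player 1): max(9, 12) = 12
F (Chance): 1/2·7 + 1/2·12 = 9.5
D (Player 2): min(12, 9.5) = 9.5
Root (Player 1): max(8, 9.5) = 9.5

9.5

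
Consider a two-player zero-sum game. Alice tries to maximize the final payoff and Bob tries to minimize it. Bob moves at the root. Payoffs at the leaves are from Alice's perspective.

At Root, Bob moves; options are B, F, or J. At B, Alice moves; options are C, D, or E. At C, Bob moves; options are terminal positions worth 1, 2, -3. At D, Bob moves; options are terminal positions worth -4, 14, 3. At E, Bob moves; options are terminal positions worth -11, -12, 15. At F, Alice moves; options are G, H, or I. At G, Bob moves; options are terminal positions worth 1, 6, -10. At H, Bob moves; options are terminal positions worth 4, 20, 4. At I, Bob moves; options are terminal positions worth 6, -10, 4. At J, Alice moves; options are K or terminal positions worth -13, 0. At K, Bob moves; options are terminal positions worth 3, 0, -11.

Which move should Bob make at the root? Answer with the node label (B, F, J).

C (Bob): min(1, 2, -3) = -3
D (Bob): min(-4, 14, 3) = -4
E (Bob): min(-11, -12, 15) = -12
B (Alice): max(-3, -4, -12) = -3
G (Bob): min(1, 6, -10) = -10
H (Bob): min(4, 20, 4) = 4
I (Bob): min(6, -10, 4) = -10
F (Alice): max(-10, 4, -10) = 4
K (Bob): min(3, 0, -11) = -11
J (Alice): max(-11, -13, 0) = 0
Root (Bob): min(-3, 4, 0) = -3
Bob picks the child with the lowest value: B (value -3).

B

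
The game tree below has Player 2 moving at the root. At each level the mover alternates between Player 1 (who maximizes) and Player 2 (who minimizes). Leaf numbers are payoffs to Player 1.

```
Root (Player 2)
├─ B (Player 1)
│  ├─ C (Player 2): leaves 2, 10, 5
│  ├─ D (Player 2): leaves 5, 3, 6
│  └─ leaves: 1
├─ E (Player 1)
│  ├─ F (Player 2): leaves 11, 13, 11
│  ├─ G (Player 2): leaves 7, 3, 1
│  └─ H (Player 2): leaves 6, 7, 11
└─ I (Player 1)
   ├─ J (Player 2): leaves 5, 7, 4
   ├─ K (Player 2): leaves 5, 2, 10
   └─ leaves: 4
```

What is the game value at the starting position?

C (Player 2): min(2, 10, 5) = 2
D (Player 2): min(5, 3, 6) = 3
B (Player 1): max(2, 3, 1) = 3
F (Player 2): min(11, 13, 11) = 11
G (Player 2): min(7, 3, 1) = 1
H (Player 2): min(6, 7, 11) = 6
E (Player 1): max(11, 1, 6) = 11
J (Player 2): min(5, 7, 4) = 4
K (Player 2): min(5, 2, 10) = 2
I (Player 1): max(4, 2, 4) = 4
Root (Player 2): min(3, 11, 4) = 3

3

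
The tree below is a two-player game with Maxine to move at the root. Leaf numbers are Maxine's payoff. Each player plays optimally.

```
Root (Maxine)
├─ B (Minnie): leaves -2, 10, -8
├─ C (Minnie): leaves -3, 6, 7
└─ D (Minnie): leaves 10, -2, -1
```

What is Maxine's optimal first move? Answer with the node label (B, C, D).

B (Minnie): min(-2, 10, -8) = -8
C (Minnie): min(-3, 6, 7) = -3
D (Minnie): min(10, -2, -1) = -2
Root (Maxine): max(-8, -3, -2) = -2
Maxine picks the child with the highest value: D (value -2).

D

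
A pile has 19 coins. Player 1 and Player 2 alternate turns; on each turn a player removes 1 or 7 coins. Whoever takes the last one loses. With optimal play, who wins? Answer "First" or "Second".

Mark each pile size as W (mover wins) or L (mover loses):
i:   0  1  2  3  4  5  6  7  8  9 10 11 12 13 14 15 16 17 18 19
     W  L  W  L  W  L  W  L  W  L  W  L  W  L  W  L  W  L  W  L
Position 19 is L, so the second player wins.

Second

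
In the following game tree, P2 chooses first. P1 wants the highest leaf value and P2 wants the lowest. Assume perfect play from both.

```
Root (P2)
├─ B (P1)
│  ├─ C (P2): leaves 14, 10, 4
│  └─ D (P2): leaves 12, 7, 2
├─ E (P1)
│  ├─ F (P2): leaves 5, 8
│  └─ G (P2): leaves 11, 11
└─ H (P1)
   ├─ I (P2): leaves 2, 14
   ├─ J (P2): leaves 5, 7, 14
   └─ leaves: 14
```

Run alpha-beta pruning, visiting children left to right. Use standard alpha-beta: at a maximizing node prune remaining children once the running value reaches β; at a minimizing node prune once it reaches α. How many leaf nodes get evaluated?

13

C [α=-∞,β=+∞]: v=4
D [α=4,β=+∞]: v=2
B [α=-∞,β=+∞]: v=4
F [α=-∞,β=4]: v=5
E [α=-∞,β=4]: v=5 after child 1 ≥ β → β-cutoff, skip 1
I [α=-∞,β=4]: v=2
J [α=2,β=4]: v=5
H [α=-∞,β=4]: v=5 after child 2 ≥ β → β-cutoff, skip 1
Root [α=-∞,β=+∞]: v=4
Leaves evaluated: 13 of 16.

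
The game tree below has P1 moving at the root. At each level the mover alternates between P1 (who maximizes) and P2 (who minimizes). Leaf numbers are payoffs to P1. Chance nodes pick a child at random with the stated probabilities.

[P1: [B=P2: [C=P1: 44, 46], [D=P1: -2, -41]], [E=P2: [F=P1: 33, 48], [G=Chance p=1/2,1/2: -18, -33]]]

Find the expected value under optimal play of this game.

C (P1): max(44, 46) = 46
D (P1): max(-2, -41) = -2
B (P2): min(46, -2) = -2
F (P1): max(33, 48) = 48
G (Chance): 1/2·-18 + 1/2·-33 = -25.5
E (P2): min(48, -25.5) = -25.5
Root (P1): max(-2, -25.5) = -2

-2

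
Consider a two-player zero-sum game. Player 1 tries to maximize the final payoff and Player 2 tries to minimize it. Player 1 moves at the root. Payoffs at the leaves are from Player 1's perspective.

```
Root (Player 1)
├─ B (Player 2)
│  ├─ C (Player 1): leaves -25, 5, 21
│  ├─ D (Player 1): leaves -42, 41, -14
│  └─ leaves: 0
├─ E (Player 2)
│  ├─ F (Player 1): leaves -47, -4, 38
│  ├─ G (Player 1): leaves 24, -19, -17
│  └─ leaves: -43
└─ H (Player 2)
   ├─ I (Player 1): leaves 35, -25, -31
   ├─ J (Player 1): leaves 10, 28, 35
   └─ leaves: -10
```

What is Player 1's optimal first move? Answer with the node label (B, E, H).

B

C (Player 1): max(-25, 5, 21) = 21
D (Player 1): max(-42, 41, -14) = 41
B (Player 2): min(21, 41, 0) = 0
F (Player 1): max(-47, -4, 38) = 38
G (Player 1): max(24, -19, -17) = 24
E (Player 2): min(38, 24, -43) = -43
I (Player 1): max(35, -25, -31) = 35
J (Player 1): max(10, 28, 35) = 35
H (Player 2): min(35, 35, -10) = -10
Root (Player 1): max(0, -43, -10) = 0
Player 1 picks the child with the highest value: B (value 0).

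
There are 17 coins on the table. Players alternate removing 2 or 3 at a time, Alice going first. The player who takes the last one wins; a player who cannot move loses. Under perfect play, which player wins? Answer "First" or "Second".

First

Compute winning (W) and losing (L) positions by backward induction:
i:   0  1  2  3  4  5  6  7  8  9 10 11 12 13 14 15 16 17
     L  L  W  W  W  L  L  W  W  W  L  L  W  W  W  L  L  W
Position 17 is W, so the first player wins.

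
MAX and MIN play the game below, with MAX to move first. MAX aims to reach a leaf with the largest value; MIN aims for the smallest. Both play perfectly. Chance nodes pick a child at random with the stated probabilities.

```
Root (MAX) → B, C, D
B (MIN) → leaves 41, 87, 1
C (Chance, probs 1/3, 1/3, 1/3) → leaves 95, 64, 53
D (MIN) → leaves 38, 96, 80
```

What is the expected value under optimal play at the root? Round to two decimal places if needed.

70.67

B (MIN): min(41, 87, 1) = 1
C (Chance): 1/3·95 + 1/3·64 + 1/3·53 = 70.67
D (MIN): min(38, 96, 80) = 38
Root (MAX): max(1, 70.67, 38) = 70.67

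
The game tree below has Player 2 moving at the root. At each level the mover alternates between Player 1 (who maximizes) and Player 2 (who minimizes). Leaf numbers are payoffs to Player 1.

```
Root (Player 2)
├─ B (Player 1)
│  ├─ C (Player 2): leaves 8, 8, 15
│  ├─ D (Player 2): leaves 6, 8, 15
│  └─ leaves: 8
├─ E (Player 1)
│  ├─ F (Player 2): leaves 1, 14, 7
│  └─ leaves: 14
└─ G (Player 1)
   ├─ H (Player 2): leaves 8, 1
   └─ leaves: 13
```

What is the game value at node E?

F: min(1, 14, 7) = 1
E: max(1, 14) = 14

14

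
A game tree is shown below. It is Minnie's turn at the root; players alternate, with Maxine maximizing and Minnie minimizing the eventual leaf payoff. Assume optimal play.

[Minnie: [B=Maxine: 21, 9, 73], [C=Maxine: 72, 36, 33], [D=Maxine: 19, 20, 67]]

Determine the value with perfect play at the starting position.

67

B (Maxine): max(21, 9, 73) = 73
C (Maxine): max(72, 36, 33) = 72
D (Maxine): max(19, 20, 67) = 67
Root (Minnie): min(73, 72, 67) = 67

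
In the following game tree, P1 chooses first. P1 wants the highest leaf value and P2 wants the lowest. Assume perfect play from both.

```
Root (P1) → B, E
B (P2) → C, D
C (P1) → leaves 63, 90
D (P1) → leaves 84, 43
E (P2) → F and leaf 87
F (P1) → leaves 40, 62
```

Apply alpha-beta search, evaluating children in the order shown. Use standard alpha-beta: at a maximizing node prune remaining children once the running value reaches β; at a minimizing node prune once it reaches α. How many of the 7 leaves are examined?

C [α=-∞,β=+∞]: v=90
D [α=-∞,β=90]: v=84
B [α=-∞,β=+∞]: v=84
F [α=84,β=+∞]: v=62
E [α=84,β=+∞]: v=62 after child 1 ≤ α → α-cutoff, skip 1
Root [α=-∞,β=+∞]: v=84
Leaves evaluated: 6 of 7.

6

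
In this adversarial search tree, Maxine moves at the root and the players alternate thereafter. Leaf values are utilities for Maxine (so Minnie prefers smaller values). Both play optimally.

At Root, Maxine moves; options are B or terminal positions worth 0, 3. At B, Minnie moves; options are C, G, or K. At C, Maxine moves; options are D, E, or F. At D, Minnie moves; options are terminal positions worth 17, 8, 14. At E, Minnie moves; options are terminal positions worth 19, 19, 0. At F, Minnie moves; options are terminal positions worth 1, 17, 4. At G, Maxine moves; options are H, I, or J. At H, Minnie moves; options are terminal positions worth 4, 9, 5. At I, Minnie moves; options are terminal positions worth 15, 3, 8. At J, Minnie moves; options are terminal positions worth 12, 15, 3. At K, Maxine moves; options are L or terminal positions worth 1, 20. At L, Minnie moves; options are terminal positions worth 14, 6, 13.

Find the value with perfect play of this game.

D (Minnie): min(17, 8, 14) = 8
E (Minnie): min(19, 19, 0) = 0
F (Minnie): min(1, 17, 4) = 1
C (Maxine): max(8, 0, 1) = 8
H (Minnie): min(4, 9, 5) = 4
I (Minnie): min(15, 3, 8) = 3
J (Minnie): min(12, 15, 3) = 3
G (Maxine): max(4, 3, 3) = 4
L (Minnie): min(14, 6, 13) = 6
K (Maxine): max(6, 1, 20) = 20
B (Minnie): min(8, 4, 20) = 4
Root (Maxine): max(4, 0, 3) = 4

4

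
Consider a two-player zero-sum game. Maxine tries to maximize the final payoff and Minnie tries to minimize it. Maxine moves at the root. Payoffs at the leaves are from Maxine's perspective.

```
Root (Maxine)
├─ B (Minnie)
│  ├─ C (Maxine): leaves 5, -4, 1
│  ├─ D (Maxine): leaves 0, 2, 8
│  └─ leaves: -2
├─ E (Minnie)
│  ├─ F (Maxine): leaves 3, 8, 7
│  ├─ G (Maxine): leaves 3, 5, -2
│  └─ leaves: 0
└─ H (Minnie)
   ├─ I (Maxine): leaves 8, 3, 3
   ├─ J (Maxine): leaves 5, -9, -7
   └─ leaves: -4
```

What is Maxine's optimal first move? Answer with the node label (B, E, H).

C (Maxine): max(5, -4, 1) = 5
D (Maxine): max(0, 2, 8) = 8
B (Minnie): min(5, 8, -2) = -2
F (Maxine): max(3, 8, 7) = 8
G (Maxine): max(3, 5, -2) = 5
E (Minnie): min(8, 5, 0) = 0
I (Maxine): max(8, 3, 3) = 8
J (Maxine): max(5, -9, -7) = 5
H (Minnie): min(8, 5, -4) = -4
Root (Maxine): max(-2, 0, -4) = 0
Maxine picks the child with the highest value: E (value 0).

E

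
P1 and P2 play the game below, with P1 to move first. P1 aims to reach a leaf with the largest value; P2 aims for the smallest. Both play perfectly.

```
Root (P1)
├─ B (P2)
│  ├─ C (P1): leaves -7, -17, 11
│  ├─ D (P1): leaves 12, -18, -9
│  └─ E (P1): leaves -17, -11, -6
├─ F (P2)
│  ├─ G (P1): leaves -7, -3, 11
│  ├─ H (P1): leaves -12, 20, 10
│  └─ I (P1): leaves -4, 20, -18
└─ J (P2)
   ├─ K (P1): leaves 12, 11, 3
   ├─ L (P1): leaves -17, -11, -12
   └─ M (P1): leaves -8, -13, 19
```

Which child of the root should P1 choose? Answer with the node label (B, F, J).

F

C (P1): max(-7, -17, 11) = 11
D (P1): max(12, -18, -9) = 12
E (P1): max(-17, -11, -6) = -6
B (P2): min(11, 12, -6) = -6
G (P1): max(-7, -3, 11) = 11
H (P1): max(-12, 20, 10) = 20
I (P1): max(-4, 20, -18) = 20
F (P2): min(11, 20, 20) = 11
K (P1): max(12, 11, 3) = 12
L (P1): max(-17, -11, -12) = -11
M (P1): max(-8, -13, 19) = 19
J (P2): min(12, -11, 19) = -11
Root (P1): max(-6, 11, -11) = 11
P1 picks the child with the highest value: F (value 11).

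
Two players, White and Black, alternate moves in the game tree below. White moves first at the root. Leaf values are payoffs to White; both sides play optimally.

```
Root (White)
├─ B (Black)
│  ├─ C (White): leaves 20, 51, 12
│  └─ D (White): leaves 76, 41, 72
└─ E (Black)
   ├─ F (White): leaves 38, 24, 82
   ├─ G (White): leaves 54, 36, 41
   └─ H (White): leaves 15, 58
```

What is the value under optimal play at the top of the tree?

54

C (White): max(20, 51, 12) = 51
D (White): max(76, 41, 72) = 76
B (Black): min(51, 76) = 51
F (White): max(38, 24, 82) = 82
G (White): max(54, 36, 41) = 54
H (White): max(15, 58) = 58
E (Black): min(82, 54, 58) = 54
Root (White): max(51, 54) = 54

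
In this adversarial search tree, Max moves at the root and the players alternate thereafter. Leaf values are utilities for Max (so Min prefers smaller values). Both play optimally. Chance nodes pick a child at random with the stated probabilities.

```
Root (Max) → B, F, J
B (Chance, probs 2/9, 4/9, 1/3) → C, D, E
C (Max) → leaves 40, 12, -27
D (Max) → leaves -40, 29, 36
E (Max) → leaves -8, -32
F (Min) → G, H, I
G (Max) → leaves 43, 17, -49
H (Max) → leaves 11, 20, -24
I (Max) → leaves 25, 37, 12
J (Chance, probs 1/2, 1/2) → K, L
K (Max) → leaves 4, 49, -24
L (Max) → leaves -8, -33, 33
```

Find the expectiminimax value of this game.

41

C (Max): max(40, 12, -27) = 40
D (Max): max(-40, 29, 36) = 36
E (Max): max(-8, -32) = -8
B (Chance): 2/9·40 + 4/9·36 + 1/3·-8 = 22.22
G (Max): max(43, 17, -49) = 43
H (Max): max(11, 20, -24) = 20
I (Max): max(25, 37, 12) = 37
F (Min): min(43, 20, 37) = 20
K (Max): max(4, 49, -24) = 49
L (Max): max(-8, -33, 33) = 33
J (Chance): 1/2·49 + 1/2·33 = 41
Root (Max): max(22.22, 20, 41) = 41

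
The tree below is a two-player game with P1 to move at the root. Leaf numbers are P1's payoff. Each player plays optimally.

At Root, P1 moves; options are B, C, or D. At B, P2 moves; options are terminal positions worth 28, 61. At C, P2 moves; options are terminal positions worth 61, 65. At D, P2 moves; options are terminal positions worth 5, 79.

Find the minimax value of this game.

61

B (P2): min(28, 61) = 28
C (P2): min(61, 65) = 61
D (P2): min(5, 79) = 5
Root (P1): max(28, 61, 5) = 61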